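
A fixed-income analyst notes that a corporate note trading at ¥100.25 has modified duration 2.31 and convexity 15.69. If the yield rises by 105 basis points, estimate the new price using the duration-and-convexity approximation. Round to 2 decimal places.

Duration effect: -D_mod·Δy = -2.31 × (+0.0105) = -0.024255
Convexity effect: ½·C·(Δy)² = 0.5 × 15.69 × (0.0105)² = +0.00086491125
ΔP/P ≈ -0.024255 + 0.00086491125 = -0.02339008875
New price ≈ 100.25 × (1 - 0.02339008875) = 97.9051436028125.

¥97.91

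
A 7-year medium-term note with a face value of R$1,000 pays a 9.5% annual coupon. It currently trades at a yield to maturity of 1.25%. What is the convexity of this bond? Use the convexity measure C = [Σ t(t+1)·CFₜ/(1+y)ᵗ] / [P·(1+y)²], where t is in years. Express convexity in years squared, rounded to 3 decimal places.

41.698

With y = 0.0125:
  t   CF        PV=CF/(1+0.0125)^t    t·PV        t(t+1)·PV
  1        95.00        93.8272        93.8272         187.6543
  2        95.00        92.6688       185.3376         556.0128
  3        95.00        91.5247       274.5742       1,098.2969
  4        95.00        90.3948       361.5792       1,807.8961
  5        95.00        89.2788       446.3941       2,678.3646
  6        95.00        88.1766       529.0597       3,703.4178
  7     1,095.00     1,003.8039     7,026.6276      56,213.0206
  Σ                  1,549.6749     8,917.3996      66,244.6632
P = 1,549.6749.
Convexity = Σ t(t+1)·PV / [P·(1+y)²] = 66,244.6632 / (1,549.6749 × 1.025156) = 41.69848.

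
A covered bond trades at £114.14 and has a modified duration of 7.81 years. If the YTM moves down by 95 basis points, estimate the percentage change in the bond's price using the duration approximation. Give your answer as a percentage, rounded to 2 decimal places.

+7.42%

Duration approximation: ΔP/P ≈ -D_mod · Δy = -7.81 × (-0.0095) = +0.074195.
As a percentage: +7.4195%.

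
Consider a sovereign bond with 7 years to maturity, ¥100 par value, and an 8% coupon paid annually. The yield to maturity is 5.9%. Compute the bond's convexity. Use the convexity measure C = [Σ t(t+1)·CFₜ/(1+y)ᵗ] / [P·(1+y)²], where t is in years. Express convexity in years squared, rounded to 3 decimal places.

With y = 0.059:
  t   CF        PV=CF/(1+0.059)^t    t·PV        t(t+1)·PV
  1         8.00         7.5543         7.5543          15.1086
  2         8.00         7.1334        14.2668          42.8005
  3         8.00         6.7360        20.2080          80.8320
  4         8.00         6.3607        25.4429         127.2144
  5         8.00         6.0063        30.0317         180.1903
  6         8.00         5.6717        34.0303         238.2119
  7       108.00        72.3023       506.1160       4,048.9281
  Σ                    111.7648       637.6500       4,733.2858
P = 111.7648.
Convexity = Σ t(t+1)·PV / [P·(1+y)²] = 4,733.2858 / (111.7648 × 1.121481) = 37.76294.

37.763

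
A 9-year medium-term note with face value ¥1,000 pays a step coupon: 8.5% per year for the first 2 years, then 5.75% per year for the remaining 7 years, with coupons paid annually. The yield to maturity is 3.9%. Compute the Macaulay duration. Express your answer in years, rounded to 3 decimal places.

Periodic yield y = 0.039. Discount each cash flow and weight by its year:
  t   CF        PV=CF/(1+0.039)^t    t·PV
  1        85.00        81.8094        81.8094
  2        85.00        78.7386       157.4773
  3        57.50        51.2650       153.7951
  4        57.50        49.3407       197.3630
  5        57.50        47.4887       237.4434
  6        57.50        45.7061       274.2368
  7        57.50        43.9905       307.9336
  8        57.50        42.3393       338.7142
  9     1,057.50       749.4462     6,745.0156
  Σ                  1,190.1246     8,493.7884
Price P = Σ PV = 1,190.1246.
Macaulay duration = Σ(t·PV) / P = 8,493.7884 / 1,190.1246 = 7.13689 years.

7.137 years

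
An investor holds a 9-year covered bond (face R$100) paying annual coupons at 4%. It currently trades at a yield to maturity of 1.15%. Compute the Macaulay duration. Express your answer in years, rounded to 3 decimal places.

Periodic yield y = 0.0115. Discount each cash flow and weight by its year:
  t   CF        PV=CF/(1+0.0115)^t    t·PV
  1         4.00         3.9545         3.9545
  2         4.00         3.9096         7.8191
  3         4.00         3.8651        11.5953
  4         4.00         3.8212        15.2847
  5         4.00         3.7777        18.8886
  6         4.00         3.7348        22.4087
  7         4.00         3.6923        25.8462
  8         4.00         3.6503        29.2027
  9       104.00        93.8297       844.4674
  Σ                    124.2352       979.4672
Price P = Σ PV = 124.2352.
Macaulay duration = Σ(t·PV) / P = 979.4672 / 124.2352 = 7.88397 years.

7.884 years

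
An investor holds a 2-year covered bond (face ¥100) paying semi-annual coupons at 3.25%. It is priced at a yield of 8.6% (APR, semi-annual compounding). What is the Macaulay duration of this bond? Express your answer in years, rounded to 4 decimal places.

1.9497 years

Periodic yield y = 0.043. Discount each cash flow and weight by its period:
  t   CF        PV=CF/(1+0.043)^t    t·PV
  1        1.625         1.5580         1.5580
  2        1.625         1.4938         2.9875
  3        1.625         1.4322         4.2966
  4      101.625        85.8743       343.4973
  Σ                     90.3583       352.3394
Price P = Σ PV = 90.3583.
Macaulay duration = Σ(t·PV) / P = 352.3394 / 90.3583 = 3.89936 half-year periods.
In years: 3.89936 / 2 = 1.94968 years.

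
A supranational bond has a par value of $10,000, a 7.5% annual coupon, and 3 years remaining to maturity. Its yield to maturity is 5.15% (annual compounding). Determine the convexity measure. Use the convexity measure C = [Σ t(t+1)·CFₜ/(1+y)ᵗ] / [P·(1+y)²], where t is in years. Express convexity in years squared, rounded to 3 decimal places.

With y = 0.0515:
  t   CF        PV=CF/(1+0.0515)^t    t·PV        t(t+1)·PV
  1       750.00       713.2668       713.2668       1,426.5335
  2       750.00       678.3326     1,356.6653       4,069.9958
  3    10,750.00     9,246.5694    27,739.7082     110,958.8327
  Σ                 10,638.1688    29,809.6402     116,455.3620
P = 10,638.1688.
Convexity = Σ t(t+1)·PV / [P·(1+y)²] = 116,455.3620 / (10,638.1688 × 1.105652) = 9.90089.

9.901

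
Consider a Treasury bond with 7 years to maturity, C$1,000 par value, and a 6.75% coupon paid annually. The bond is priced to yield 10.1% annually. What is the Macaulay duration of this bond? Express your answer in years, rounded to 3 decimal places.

5.677 years

Periodic yield y = 0.101. Discount each cash flow and weight by its year:
  t   CF        PV=CF/(1+0.101)^t    t·PV
  1        67.50        61.3079        61.3079
  2        67.50        55.6838       111.3677
  3        67.50        50.5757       151.7271
  4        67.50        45.9361       183.7446
  5        67.50        41.7222       208.6110
  6        67.50        37.8948       227.3689
  7     1,067.50       544.3230     3,810.2607
  Σ                    837.4435     4,754.3878
Price P = Σ PV = 837.4435.
Macaulay duration = Σ(t·PV) / P = 4,754.3878 / 837.4435 = 5.67726 years.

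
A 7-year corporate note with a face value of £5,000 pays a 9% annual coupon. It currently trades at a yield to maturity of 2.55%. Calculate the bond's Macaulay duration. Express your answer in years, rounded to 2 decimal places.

5.74 years

Periodic yield y = 0.0255. Discount each cash flow and weight by its year:
  t   CF        PV=CF/(1+0.0255)^t    t·PV
  1       450.00       438.8103       438.8103
  2       450.00       427.8989       855.7978
  3       450.00       417.2588     1,251.7764
  4       450.00       406.8833     1,627.5332
  5       450.00       396.7658     1,983.8288
  6       450.00       386.8998     2,321.3989
  7     5,450.00     4,569.2703    31,984.8921
  Σ                  7,043.7872    40,464.0375
Price P = Σ PV = 7,043.7872.
Macaulay duration = Σ(t·PV) / P = 40,464.0375 / 7,043.7872 = 5.74464 years.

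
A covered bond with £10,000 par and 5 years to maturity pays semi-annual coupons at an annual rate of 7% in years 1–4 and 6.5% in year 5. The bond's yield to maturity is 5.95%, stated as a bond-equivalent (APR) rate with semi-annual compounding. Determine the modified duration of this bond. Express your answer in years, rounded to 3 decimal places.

Periodic yield y = 0.02975. First find Macaulay duration:
  t   CF        PV=CF/(1+0.02975)^t    t·PV
  1       350.00       339.8883       339.8883
  2       350.00       330.0688       660.1376
  3       350.00       320.5329       961.5988
  4       350.00       311.2726     1,245.0903
  5       350.00       302.2797     1,511.3987
  6       350.00       293.5467     1,761.2804
  7       350.00       285.0660     1,995.4621
  8       350.00       276.8303     2,214.6425
  9       325.00       249.6302     2,246.6720
  10   10,325.00     7,701.4421    77,014.4209
  Σ                 10,410.5577    89,950.5914
P = 10,410.5577; Macaulay duration = 89,950.5914 / 10,410.5577 = 8.64032 half-year periods = 4.32016 years.
Modified duration = D_Mac / (1 + y) = 4.32016 / 1.02975 = 4.19535 years.

4.195 years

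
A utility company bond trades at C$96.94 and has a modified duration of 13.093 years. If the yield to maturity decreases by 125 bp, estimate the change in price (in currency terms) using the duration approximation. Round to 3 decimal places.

+C$15.865

Duration approximation: ΔP/P ≈ -D_mod · Δy = -13.093 × (-0.0125) = +0.1636625.
ΔP ≈ 96.94 × (+0.1636625) = +15.86544275.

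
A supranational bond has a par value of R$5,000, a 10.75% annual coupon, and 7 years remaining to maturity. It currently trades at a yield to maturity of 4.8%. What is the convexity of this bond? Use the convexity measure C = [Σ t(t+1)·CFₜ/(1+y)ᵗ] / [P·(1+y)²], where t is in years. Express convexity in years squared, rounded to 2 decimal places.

36.72

With y = 0.048:
  t   CF        PV=CF/(1+0.048)^t    t·PV        t(t+1)·PV
  1       537.50       512.8817       512.8817       1,025.7634
  2       537.50       489.3909       978.7818       2,936.3455
  3       537.50       466.9761     1,400.9282       5,603.7128
  4       537.50       445.5878     1,782.3514       8,911.7570
  5       537.50       425.1792     2,125.8962      12,755.3773
  6       537.50       405.7054     2,434.2323      17,039.6262
  7     5,537.50     3,988.2719    27,917.9034     223,343.2275
  Σ                  6,733.9931    37,152.9751     271,615.8095
P = 6,733.9931.
Convexity = Σ t(t+1)·PV / [P·(1+y)²] = 271,615.8095 / (6,733.9931 × 1.098304) = 36.72483.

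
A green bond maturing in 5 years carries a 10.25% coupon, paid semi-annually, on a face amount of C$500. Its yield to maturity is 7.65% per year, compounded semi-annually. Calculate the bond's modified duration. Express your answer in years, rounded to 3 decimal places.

Periodic yield y = 0.03825. First find Macaulay duration:
  t   CF        PV=CF/(1+0.03825)^t    t·PV
  1       25.625        24.6810        24.6810
  2       25.625        23.7717        47.5434
  3       25.625        22.8959        68.6878
  4       25.625        22.0524        88.2097
  5       25.625        21.2400       106.1999
  6       25.625        20.4575       122.7449
  7       25.625        19.7038       137.9267
  8       25.625        18.9779       151.8233
  9       25.625        18.2787       164.5087
  10     525.625       361.1242     3,611.2422
  Σ                    553.1831     4,523.5674
P = 553.1831; Macaulay duration = 4,523.5674 / 553.1831 = 8.17734 half-year periods = 4.08867 years.
Modified duration = D_Mac / (1 + y) = 4.08867 / 1.03825 = 3.93804 years.

3.938 years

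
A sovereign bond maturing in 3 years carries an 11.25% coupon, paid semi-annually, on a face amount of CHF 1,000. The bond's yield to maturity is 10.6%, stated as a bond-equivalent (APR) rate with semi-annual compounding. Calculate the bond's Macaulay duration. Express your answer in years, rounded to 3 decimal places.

2.631 years

Periodic yield y = 0.053. Discount each cash flow and weight by its period:
  t   CF        PV=CF/(1+0.053)^t    t·PV
  1        56.25        53.4188        53.4188
  2        56.25        50.7301       101.4602
  3        56.25        48.1767       144.5302
  4        56.25        45.7519       183.0076
  5        56.25        43.4491       217.2454
  6     1,056.25       774.8123     4,648.8737
  Σ                  1,016.3389     5,348.5359
Price P = Σ PV = 1,016.3389.
Macaulay duration = Σ(t·PV) / P = 5,348.5359 / 1,016.3389 = 5.26255 half-year periods.
In years: 5.26255 / 2 = 2.63128 years.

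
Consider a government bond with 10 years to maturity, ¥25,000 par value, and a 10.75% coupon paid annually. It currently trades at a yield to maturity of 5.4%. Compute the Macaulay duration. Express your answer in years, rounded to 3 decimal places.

Periodic yield y = 0.054. Discount each cash flow and weight by its year:
  t   CF        PV=CF/(1+0.054)^t    t·PV
  1     2,687.50     2,549.8102     2,549.8102
  2     2,687.50     2,419.1748     4,838.3496
  3     2,687.50     2,295.2323     6,885.6968
  4     2,687.50     2,177.6397     8,710.5589
  5     2,687.50     2,066.0718    10,330.3592
  6     2,687.50     1,960.2200    11,761.3198
  7     2,687.50     1,859.7912    13,018.5387
  8     2,687.50     1,764.5078    14,116.0625
  9     2,687.50     1,674.1061    15,066.9548
  10   27,687.50    16,363.5540   163,635.5403
  Σ                 35,130.1080   250,913.1907
Price P = Σ PV = 35,130.1080.
Macaulay duration = Σ(t·PV) / P = 250,913.1907 / 35,130.1080 = 7.14240 years.

7.142 years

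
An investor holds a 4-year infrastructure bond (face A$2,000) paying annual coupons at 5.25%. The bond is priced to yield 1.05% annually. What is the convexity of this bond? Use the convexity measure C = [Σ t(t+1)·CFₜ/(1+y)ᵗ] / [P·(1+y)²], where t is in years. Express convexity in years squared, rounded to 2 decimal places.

17.85

With y = 0.0105:
  t   CF        PV=CF/(1+0.0105)^t    t·PV        t(t+1)·PV
  1       105.00       103.9090       103.9090         207.8179
  2       105.00       102.8292       205.6585         616.9755
  3       105.00       101.7608       305.2823       1,221.1291
  4     2,105.00     2,018.8629     8,075.4516      40,377.2581
  Σ                  2,327.3619     8,690.3014      42,423.1807
P = 2,327.3619.
Convexity = Σ t(t+1)·PV / [P·(1+y)²] = 42,423.1807 / (2,327.3619 × 1.021110) = 17.85117.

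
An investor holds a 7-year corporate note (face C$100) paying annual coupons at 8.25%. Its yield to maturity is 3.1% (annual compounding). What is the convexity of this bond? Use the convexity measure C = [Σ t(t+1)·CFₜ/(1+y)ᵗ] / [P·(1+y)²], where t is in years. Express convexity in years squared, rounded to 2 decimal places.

40.60

With y = 0.031:
  t   CF        PV=CF/(1+0.031)^t    t·PV        t(t+1)·PV
  1         8.25         8.0019         8.0019          16.0039
  2         8.25         7.7613        15.5227          46.5680
  3         8.25         7.5280        22.5839          90.3357
  4         8.25         7.3016        29.2065         146.0324
  5         8.25         7.0821        35.4104         212.4623
  6         8.25         6.8691        41.2148         288.5036
  7       108.25        87.4213       611.9491       4,895.5927
  Σ                    131.9654       763.8893       5,695.4986
P = 131.9654.
Convexity = Σ t(t+1)·PV / [P·(1+y)²] = 5,695.4986 / (131.9654 × 1.062961) = 40.60265.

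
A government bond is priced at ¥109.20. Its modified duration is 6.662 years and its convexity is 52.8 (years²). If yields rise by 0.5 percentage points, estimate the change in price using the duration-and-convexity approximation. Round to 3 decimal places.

-¥3.565

Duration effect: -D_mod·Δy = -6.662 × (+0.005) = -0.033310
Convexity effect: ½·C·(Δy)² = 0.5 × 52.8 × (0.005)² = +0.0006600
ΔP/P ≈ -0.033310 + 0.0006600 = -0.032650
ΔP ≈ 109.20 × (-0.032650) = -3.56538.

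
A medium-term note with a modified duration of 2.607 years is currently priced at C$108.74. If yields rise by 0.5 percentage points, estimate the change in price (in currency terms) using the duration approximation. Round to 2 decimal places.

Duration approximation: ΔP/P ≈ -D_mod · Δy = -2.607 × (+0.005) = -0.013035.
ΔP ≈ 108.74 × (-0.013035) = -1.4174259.

-C$1.42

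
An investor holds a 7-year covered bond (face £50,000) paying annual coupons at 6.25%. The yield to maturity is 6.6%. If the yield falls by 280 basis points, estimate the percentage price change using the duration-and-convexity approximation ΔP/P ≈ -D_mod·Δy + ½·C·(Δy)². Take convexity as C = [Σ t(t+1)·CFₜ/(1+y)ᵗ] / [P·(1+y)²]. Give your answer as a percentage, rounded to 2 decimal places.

+16.93%

With y = 0.066:
  t   CF        PV=CF/(1+0.066)^t    t·PV        t(t+1)·PV
  1     3,125.00     2,931.5197     2,931.5197       5,863.0394
  2     3,125.00     2,750.0185     5,500.0370      16,500.1109
  3     3,125.00     2,579.7547     7,739.2640      30,957.0561
  4     3,125.00     2,420.0325     9,680.1301      48,400.6505
  5     3,125.00     2,270.1994    11,350.9968      68,105.9810
  6     3,125.00     2,129.6429    12,777.8576      89,445.0032
  7    53,125.00    33,962.4108   237,736.8753   1,901,895.0024
  Σ                 49,043.5784   287,716.6805   2,161,166.8434
P = 49,043.5784; D_Mac = 5.86655 yrs; D_mod = 5.50333 yrs; C = 38.77857.
Duration effect: -5.50333 × (-0.028) = +0.154093
Convexity effect: 0.5 × 38.77857 × (-0.028)² = +0.0152012
ΔP/P ≈ +0.154093 + 0.0152012 = +0.169294 = +16.9294%.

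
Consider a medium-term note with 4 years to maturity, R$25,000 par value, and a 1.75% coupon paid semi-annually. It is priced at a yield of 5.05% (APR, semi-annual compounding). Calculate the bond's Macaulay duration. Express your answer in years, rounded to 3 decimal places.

Periodic yield y = 0.02525. Discount each cash flow and weight by its period:
  t   CF        PV=CF/(1+0.02525)^t    t·PV
  1       218.75       213.3626       213.3626
  2       218.75       208.1079       416.2157
  3       218.75       202.9826       608.9477
  4       218.75       197.9835       791.9339
  5       218.75       193.1075       965.5376
  6       218.75       188.3516     1,130.1098
  7       218.75       183.7129     1,285.9902
  8    25,218.75    20,657.8601   165,262.8811
  Σ                 22,045.4687   170,674.9786
Price P = Σ PV = 22,045.4687.
Macaulay duration = Σ(t·PV) / P = 170,674.9786 / 22,045.4687 = 7.74195 half-year periods.
In years: 7.74195 / 2 = 3.87098 years.

3.871 years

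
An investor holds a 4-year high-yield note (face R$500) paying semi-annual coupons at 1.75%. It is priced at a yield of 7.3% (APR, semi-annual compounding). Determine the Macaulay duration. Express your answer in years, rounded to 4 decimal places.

Periodic yield y = 0.0365. Discount each cash flow and weight by its period:
  t   CF        PV=CF/(1+0.0365)^t    t·PV
  1        4.375         4.2209         4.2209
  2        4.375         4.0723         8.1446
  3        4.375         3.9289        11.7867
  4        4.375         3.7905        15.1622
  5        4.375         3.6571        18.2853
  6        4.375         3.5283        21.1696
  7        4.375         3.4040        23.8282
  8      504.375       378.6161     3,028.9290
  Σ                    405.2181     3,131.5264
Price P = Σ PV = 405.2181.
Macaulay duration = Σ(t·PV) / P = 3,131.5264 / 405.2181 = 7.72800 half-year periods.
In years: 7.72800 / 2 = 3.86400 years.

3.8640 years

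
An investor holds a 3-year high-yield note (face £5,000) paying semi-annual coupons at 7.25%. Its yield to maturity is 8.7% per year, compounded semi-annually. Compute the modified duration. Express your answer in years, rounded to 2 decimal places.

Periodic yield y = 0.0435. First find Macaulay duration:
  t   CF        PV=CF/(1+0.0435)^t    t·PV
  1       181.25       173.6943       173.6943
  2       181.25       166.4536       332.9071
  3       181.25       159.5147       478.5440
  4       181.25       152.8650       611.4602
  5       181.25       146.4926       732.4631
  6     5,181.25     4,013.0986    24,078.5914
  Σ                  4,812.1188    26,407.6602
P = 4,812.1188; Macaulay duration = 26,407.6602 / 4,812.1188 = 5.48774 half-year periods = 2.74387 years.
Modified duration = D_Mac / (1 + y) = 2.74387 / 1.0435 = 2.62949 years.

2.63 years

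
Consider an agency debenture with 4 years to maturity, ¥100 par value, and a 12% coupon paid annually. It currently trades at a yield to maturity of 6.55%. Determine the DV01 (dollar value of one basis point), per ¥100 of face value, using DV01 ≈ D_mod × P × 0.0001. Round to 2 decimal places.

¥0.04

Periodic yield y = 0.0655.
  t   CF        PV=CF/(1+0.0655)^t    t·PV
  1        12.00        11.2623        11.2623
  2        12.00        10.5700        21.1400
  3        12.00         9.9202        29.7606
  4       112.00        86.8969       347.5875
  Σ                    118.6494       409.7505
P = 118.6494; D_Mac = 3.45346 yrs; D_mod = 3.24116 yrs.
DV01 ≈ 3.24116 × 118.6494 × 0.0001 = 0.038456.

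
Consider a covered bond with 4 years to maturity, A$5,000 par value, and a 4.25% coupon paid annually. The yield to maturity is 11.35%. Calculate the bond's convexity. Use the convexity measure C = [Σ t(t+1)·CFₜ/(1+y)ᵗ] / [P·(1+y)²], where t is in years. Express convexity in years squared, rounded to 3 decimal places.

14.672

With y = 0.1135:
  t   CF        PV=CF/(1+0.1135)^t    t·PV        t(t+1)·PV
  1       212.50       190.8397       190.8397         381.6794
  2       212.50       171.3872       342.7745       1,028.3235
  3       212.50       153.9176       461.7528       1,847.0111
  4     5,212.50     3,390.6673    13,562.6693      67,813.3467
  Σ                  3,906.8119    14,558.0363      71,070.3607
P = 3,906.8119.
Convexity = Σ t(t+1)·PV / [P·(1+y)²] = 71,070.3607 / (3,906.8119 × 1.239882) = 14.67187.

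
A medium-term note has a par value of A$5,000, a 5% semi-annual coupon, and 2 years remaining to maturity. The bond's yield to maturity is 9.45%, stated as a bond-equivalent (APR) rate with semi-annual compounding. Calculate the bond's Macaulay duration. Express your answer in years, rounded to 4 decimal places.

1.9245 years

Periodic yield y = 0.04725. Discount each cash flow and weight by its period:
  t   CF        PV=CF/(1+0.04725)^t    t·PV
  1       125.00       119.3602       119.3602
  2       125.00       113.9749       227.9498
  3       125.00       108.8326       326.4977
  4     5,125.00     4,260.8122    17,043.2488
  Σ                  4,602.9799    17,717.0566
Price P = Σ PV = 4,602.9799.
Macaulay duration = Σ(t·PV) / P = 17,717.0566 / 4,602.9799 = 3.84904 half-year periods.
In years: 3.84904 / 2 = 1.92452 years.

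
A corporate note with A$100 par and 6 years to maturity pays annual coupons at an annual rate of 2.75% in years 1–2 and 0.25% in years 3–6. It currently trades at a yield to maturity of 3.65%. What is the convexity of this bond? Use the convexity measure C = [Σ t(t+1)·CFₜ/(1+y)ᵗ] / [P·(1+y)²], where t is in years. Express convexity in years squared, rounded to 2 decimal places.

With y = 0.0365:
  t   CF        PV=CF/(1+0.0365)^t    t·PV        t(t+1)·PV
  1         2.75         2.6532         2.6532           5.3063
  2         2.75         2.5597         5.1195          15.3584
  3         0.25         0.2245         0.6735           2.6941
  4         0.25         0.2166         0.8664           4.3320
  5         0.25         0.2090         1.0449           6.2692
  6       100.25        80.8479       485.0872       3,395.6102
  Σ                     86.7108       495.4446       3,429.5703
P = 86.7108.
Convexity = Σ t(t+1)·PV / [P·(1+y)²] = 3,429.5703 / (86.7108 × 1.074332) = 36.81525.

36.82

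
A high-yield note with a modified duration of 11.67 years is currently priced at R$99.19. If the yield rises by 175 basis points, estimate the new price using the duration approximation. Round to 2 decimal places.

Duration approximation: ΔP/P ≈ -D_mod · Δy = -11.67 × (+0.0175) = -0.204225.
New price ≈ 99.19 × (1 - 0.204225) = 78.93292225.

R$78.93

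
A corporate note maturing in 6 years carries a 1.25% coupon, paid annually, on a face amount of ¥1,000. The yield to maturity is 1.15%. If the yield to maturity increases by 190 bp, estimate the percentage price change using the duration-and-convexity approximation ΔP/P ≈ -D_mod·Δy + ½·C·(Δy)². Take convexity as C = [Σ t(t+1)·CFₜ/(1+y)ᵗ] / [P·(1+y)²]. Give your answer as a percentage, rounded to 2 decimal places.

-10.22%

With y = 0.0115:
  t   CF        PV=CF/(1+0.0115)^t    t·PV        t(t+1)·PV
  1        12.50        12.3579        12.3579          24.7158
  2        12.50        12.2174        24.4348          73.3043
  3        12.50        12.0785        36.2354         144.9418
  4        12.50        11.9412        47.7646         238.8232
  5        12.50        11.8054        59.0270         354.1619
  6     1,012.50       945.3654     5,672.1925      39,705.3473
  Σ                  1,005.7657     5,852.0122      40,541.2943
P = 1,005.7657; D_Mac = 5.81846 yrs; D_mod = 5.75231 yrs; C = 39.39753.
Duration effect: -5.75231 × (+0.019) = -0.109294
Convexity effect: 0.5 × 39.39753 × (0.019)² = +0.0071113
ΔP/P ≈ -0.109294 + 0.0071113 = -0.102183 = -10.2183%.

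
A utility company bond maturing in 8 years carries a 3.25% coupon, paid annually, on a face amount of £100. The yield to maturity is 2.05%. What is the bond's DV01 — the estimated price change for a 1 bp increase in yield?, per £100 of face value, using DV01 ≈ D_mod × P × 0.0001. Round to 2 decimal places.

Periodic yield y = 0.0205.
  t   CF        PV=CF/(1+0.0205)^t    t·PV
  1         3.25         3.1847         3.1847
  2         3.25         3.1207         6.2415
  3         3.25         3.0580         9.1741
  4         3.25         2.9966        11.9865
  5         3.25         2.9364        14.6821
  6         3.25         2.8774        17.2646
  7         3.25         2.8196        19.7374
  8       103.25        87.7781       702.2245
  Σ                    108.7717       784.4954
P = 108.7717; D_Mac = 7.21231 yrs; D_mod = 7.06743 yrs.
DV01 ≈ 7.06743 × 108.7717 × 0.0001 = 0.076874.

£0.08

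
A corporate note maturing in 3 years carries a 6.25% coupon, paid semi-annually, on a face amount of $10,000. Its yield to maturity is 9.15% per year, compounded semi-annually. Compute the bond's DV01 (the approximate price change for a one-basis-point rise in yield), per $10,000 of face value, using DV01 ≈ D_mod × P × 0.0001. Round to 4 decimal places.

$2.4525

Periodic yield y = 0.04575.
  t   CF        PV=CF/(1+0.04575)^t    t·PV
  1       312.50       298.8286       298.8286
  2       312.50       285.7553       571.5106
  3       312.50       273.2539       819.7618
  4       312.50       261.2995     1,045.1979
  5       312.50       249.8680     1,249.3400
  6    10,312.50     7,884.9097    47,309.4580
  Σ                  9,253.9149    51,294.0968
P = 9,253.9149; D_Mac = 5.54296 half-year periods = 2.77148 yrs; D_mod = 2.65023 yrs.
DV01 ≈ 2.65023 × 9,253.9149 × 0.0001 = 2.452503.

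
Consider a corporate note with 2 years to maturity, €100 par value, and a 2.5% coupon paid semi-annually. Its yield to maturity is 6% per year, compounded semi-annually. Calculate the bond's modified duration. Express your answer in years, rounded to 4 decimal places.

1.9047 years

Periodic yield y = 0.03. First find Macaulay duration:
  t   CF        PV=CF/(1+0.03)^t    t·PV
  1         1.25         1.2136         1.2136
  2         1.25         1.1782         2.3565
  3         1.25         1.1439         3.4318
  4       101.25        89.9593       359.8373
  Σ                     93.4951       366.8391
P = 93.4951; Macaulay duration = 366.8391 / 93.4951 = 3.92362 half-year periods = 1.96181 years.
Modified duration = D_Mac / (1 + y) = 1.96181 / 1.03 = 1.90467 years.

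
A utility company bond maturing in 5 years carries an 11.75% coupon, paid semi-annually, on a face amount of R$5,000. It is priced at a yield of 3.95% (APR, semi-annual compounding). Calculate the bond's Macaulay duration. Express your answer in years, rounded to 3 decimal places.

Periodic yield y = 0.01975. Discount each cash flow and weight by its period:
  t   CF        PV=CF/(1+0.01975)^t    t·PV
  1       293.75       288.0608       288.0608
  2       293.75       282.4818       564.9636
  3       293.75       277.0108       831.0325
  4       293.75       271.6458     1,086.5833
  5       293.75       266.3847     1,331.9236
  6       293.75       261.2255     1,567.3531
  7       293.75       256.1662     1,793.1636
  8       293.75       251.2049     2,009.6395
  9       293.75       246.3397     2,217.0575
  10    5,293.75     4,353.3771    43,533.7709
  Σ                  6,753.8974    55,223.5483
Price P = Σ PV = 6,753.8974.
Macaulay duration = Σ(t·PV) / P = 55,223.5483 / 6,753.8974 = 8.17655 half-year periods.
In years: 8.17655 / 2 = 4.08827 years.

4.088 years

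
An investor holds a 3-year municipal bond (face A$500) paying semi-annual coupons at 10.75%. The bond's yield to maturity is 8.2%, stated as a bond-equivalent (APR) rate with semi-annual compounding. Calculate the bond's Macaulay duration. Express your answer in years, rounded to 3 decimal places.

2.655 years

Periodic yield y = 0.041. Discount each cash flow and weight by its period:
  t   CF        PV=CF/(1+0.041)^t    t·PV
  1       26.875        25.8165        25.8165
  2       26.875        24.7997        49.5995
  3       26.875        23.8230        71.4690
  4       26.875        22.8847        91.5389
  5       26.875        21.9834       109.9170
  6      526.875       414.0027     2,484.0164
  Σ                    533.3101     2,832.3573
Price P = Σ PV = 533.3101.
Macaulay duration = Σ(t·PV) / P = 2,832.3573 / 533.3101 = 5.31090 half-year periods.
In years: 5.31090 / 2 = 2.65545 years.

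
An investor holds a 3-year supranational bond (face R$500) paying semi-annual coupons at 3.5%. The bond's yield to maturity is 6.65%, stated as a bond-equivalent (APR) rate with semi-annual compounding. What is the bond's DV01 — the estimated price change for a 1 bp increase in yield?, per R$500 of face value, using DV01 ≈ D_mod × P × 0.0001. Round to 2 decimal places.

Periodic yield y = 0.03325.
  t   CF        PV=CF/(1+0.03325)^t    t·PV
  1         8.75         8.4684         8.4684
  2         8.75         8.1959        16.3918
  3         8.75         7.9322        23.7965
  4         8.75         7.6769        30.7076
  5         8.75         7.4299        37.1493
  6       508.75       418.0921     2,508.5525
  Σ                    457.7954     2,625.0662
P = 457.7954; D_Mac = 5.73415 half-year periods = 2.86707 yrs; D_mod = 2.77481 yrs.
DV01 ≈ 2.77481 × 457.7954 × 0.0001 = 0.127030.

R$0.13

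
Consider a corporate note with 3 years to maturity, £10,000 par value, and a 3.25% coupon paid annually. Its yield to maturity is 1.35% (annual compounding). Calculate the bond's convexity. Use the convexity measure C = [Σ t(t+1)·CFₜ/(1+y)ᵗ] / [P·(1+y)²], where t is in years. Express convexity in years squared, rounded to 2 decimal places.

11.21

With y = 0.0135:
  t   CF        PV=CF/(1+0.0135)^t    t·PV        t(t+1)·PV
  1       325.00       320.6709       320.6709         641.3419
  2       325.00       316.3995       632.7991       1,898.3973
  3    10,325.00     9,917.8789    29,753.6367     119,014.5468
  Σ                 10,554.9494    30,707.1067     121,554.2860
P = 10,554.9494.
Convexity = Σ t(t+1)·PV / [P·(1+y)²] = 121,554.2860 / (10,554.9494 × 1.027182) = 11.21157.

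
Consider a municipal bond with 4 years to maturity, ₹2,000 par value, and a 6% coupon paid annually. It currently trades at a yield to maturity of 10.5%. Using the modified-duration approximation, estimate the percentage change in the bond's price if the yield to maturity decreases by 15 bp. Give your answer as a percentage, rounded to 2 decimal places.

+0.49%

Periodic yield y = 0.105. Modified duration first:
  t   CF        PV=CF/(1+0.105)^t    t·PV
  1       120.00       108.5973       108.5973
  2       120.00        98.2781       196.5562
  3       120.00        88.9394       266.8183
  4     2,120.00     1,421.9579     5,687.8317
  Σ                  1,717.7727     6,259.8035
P = 1,717.7727; D_Mac = 3.64414 yrs; D_mod = 3.64414/(1+0.105) = 3.29786 yrs.
ΔP/P ≈ -D_mod · Δy = -3.29786 × (-0.0015) = +0.004947 = +0.4947%.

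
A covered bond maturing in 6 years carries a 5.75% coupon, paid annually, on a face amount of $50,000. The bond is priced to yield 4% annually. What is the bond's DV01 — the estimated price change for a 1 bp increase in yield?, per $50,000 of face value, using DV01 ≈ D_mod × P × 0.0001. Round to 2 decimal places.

$27.70

Periodic yield y = 0.04.
  t   CF        PV=CF/(1+0.04)^t    t·PV
  1     2,875.00     2,764.4231     2,764.4231
  2     2,875.00     2,658.0991     5,316.1982
  3     2,875.00     2,555.8645     7,667.5936
  4     2,875.00     2,457.5620     9,830.2482
  5     2,875.00     2,363.0404    11,815.2022
  6    52,875.00    41,787.8805   250,727.2833
  Σ                 54,586.8697   288,120.9485
P = 54,586.8697; D_Mac = 5.27821 yrs; D_mod = 5.07520 yrs.
DV01 ≈ 5.07520 × 54,586.8697 × 0.0001 = 27.703937.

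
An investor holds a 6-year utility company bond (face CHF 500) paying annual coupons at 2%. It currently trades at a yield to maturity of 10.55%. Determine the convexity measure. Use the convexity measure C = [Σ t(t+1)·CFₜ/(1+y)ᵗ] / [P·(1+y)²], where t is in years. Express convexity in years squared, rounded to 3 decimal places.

31.529

With y = 0.1055:
  t   CF        PV=CF/(1+0.1055)^t    t·PV        t(t+1)·PV
  1        10.00         9.0457         9.0457          18.0914
  2        10.00         8.1824        16.3649          49.0946
  3        10.00         7.4016        22.2047          88.8188
  4        10.00         6.6952        26.7809         133.9044
  5        10.00         6.0563        30.2814         181.6885
  6       510.00       279.3944     1,676.3664      11,734.5647
  Σ                    316.7756     1,781.0440      12,206.1625
P = 316.7756.
Convexity = Σ t(t+1)·PV / [P·(1+y)²] = 12,206.1625 / (316.7756 × 1.222130) = 31.52898.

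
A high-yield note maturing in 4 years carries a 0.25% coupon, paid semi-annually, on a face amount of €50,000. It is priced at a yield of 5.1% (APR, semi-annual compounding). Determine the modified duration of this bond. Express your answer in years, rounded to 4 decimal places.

3.8814 years

Periodic yield y = 0.0255. First find Macaulay duration:
  t   CF        PV=CF/(1+0.0255)^t    t·PV
  1        62.50        60.9459        60.9459
  2        62.50        59.4304       118.8608
  3        62.50        57.9526       173.8578
  4        62.50        56.5116       226.0463
  5        62.50        55.1064       275.5318
  6        62.50        53.7361       322.4165
  7        62.50        52.3999       366.7992
  8    50,062.50    40,928.6308   327,429.0460
  Σ                 41,324.7136   328,973.5043
P = 41,324.7136; Macaulay duration = 328,973.5043 / 41,324.7136 = 7.96070 half-year periods = 3.98035 years.
Modified duration = D_Mac / (1 + y) = 3.98035 / 1.0255 = 3.88137 years.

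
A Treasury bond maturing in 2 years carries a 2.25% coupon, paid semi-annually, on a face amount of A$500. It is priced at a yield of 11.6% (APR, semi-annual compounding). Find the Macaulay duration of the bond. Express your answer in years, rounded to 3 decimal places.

Periodic yield y = 0.058. Discount each cash flow and weight by its period:
  t   CF        PV=CF/(1+0.058)^t    t·PV
  1        5.625         5.3166         5.3166
  2        5.625         5.0252        10.0504
  3        5.625         4.7497        14.2491
  4      505.625       403.5393     1,614.1573
  Σ                    418.6308     1,643.7734
Price P = Σ PV = 418.6308.
Macaulay duration = Σ(t·PV) / P = 1,643.7734 / 418.6308 = 3.92655 half-year periods.
In years: 3.92655 / 2 = 1.96327 years.

1.963 years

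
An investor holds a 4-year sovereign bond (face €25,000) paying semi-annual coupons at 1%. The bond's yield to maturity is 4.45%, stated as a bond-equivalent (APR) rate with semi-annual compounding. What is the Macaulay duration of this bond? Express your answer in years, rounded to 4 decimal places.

3.9250 years

Periodic yield y = 0.02225. Discount each cash flow and weight by its period:
  t   CF        PV=CF/(1+0.02225)^t    t·PV
  1       125.00       122.2793       122.2793
  2       125.00       119.6178       239.2356
  3       125.00       117.0142       351.0427
  4       125.00       114.4673       457.8693
  5       125.00       111.9759       559.8793
  6       125.00       109.5386       657.2318
  7       125.00       107.1544       750.0811
  8    25,125.00    21,069.2520   168,554.0156
  Σ                 21,871.2995   171,691.6346
Price P = Σ PV = 21,871.2995.
Macaulay duration = Σ(t·PV) / P = 171,691.6346 / 21,871.2995 = 7.85009 half-year periods.
In years: 7.85009 / 2 = 3.92504 years.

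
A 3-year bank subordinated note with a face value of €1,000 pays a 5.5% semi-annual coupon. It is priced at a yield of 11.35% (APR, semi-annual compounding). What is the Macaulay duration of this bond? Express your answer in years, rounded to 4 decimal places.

2.7873 years

Periodic yield y = 0.05675. Discount each cash flow and weight by its period:
  t   CF        PV=CF/(1+0.05675)^t    t·PV
  1        27.50        26.0232        26.0232
  2        27.50        24.6257        49.2514
  3        27.50        23.3032        69.9097
  4        27.50        22.0518        88.2071
  5        27.50        20.8675       104.3377
  6     1,027.50       737.8164     4,426.8983
  Σ                    854.6878     4,764.6273
Price P = Σ PV = 854.6878.
Macaulay duration = Σ(t·PV) / P = 4,764.6273 / 854.6878 = 5.57470 half-year periods.
In years: 5.57470 / 2 = 2.78735 years.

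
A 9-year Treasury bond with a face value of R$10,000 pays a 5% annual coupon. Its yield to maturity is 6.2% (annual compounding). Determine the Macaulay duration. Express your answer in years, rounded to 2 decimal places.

Periodic yield y = 0.062. Discount each cash flow and weight by its year:
  t   CF        PV=CF/(1+0.062)^t    t·PV
  1       500.00       470.8098       470.8098
  2       500.00       443.3237       886.6474
  3       500.00       417.4423     1,252.3269
  4       500.00       393.0718     1,572.2874
  5       500.00       370.1241     1,850.6207
  6       500.00       348.5161     2,091.0969
  7       500.00       328.1696     2,297.1874
  8       500.00       309.0110     2,472.0876
  9    10,500.00     6,110.3860    54,993.4743
  Σ                  9,190.8546    67,886.5385
Price P = Σ PV = 9,190.8546.
Macaulay duration = Σ(t·PV) / P = 67,886.5385 / 9,190.8546 = 7.38631 years.

7.39 years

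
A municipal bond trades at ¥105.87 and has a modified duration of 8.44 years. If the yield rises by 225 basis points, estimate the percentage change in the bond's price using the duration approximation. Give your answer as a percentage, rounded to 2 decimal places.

-18.99%

Duration approximation: ΔP/P ≈ -D_mod · Δy = -8.44 × (+0.0225) = -0.189900.
As a percentage: -18.9900%.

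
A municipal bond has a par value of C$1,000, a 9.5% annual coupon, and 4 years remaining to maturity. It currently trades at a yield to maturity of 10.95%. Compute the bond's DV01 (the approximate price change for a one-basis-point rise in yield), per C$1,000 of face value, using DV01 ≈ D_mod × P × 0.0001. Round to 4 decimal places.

C$0.3010

Periodic yield y = 0.1095.
  t   CF        PV=CF/(1+0.1095)^t    t·PV
  1        95.00        85.6242        85.6242
  2        95.00        77.1736       154.3473
  3        95.00        69.5571       208.6714
  4     1,095.00       722.6115     2,890.4462
  Σ                    954.9665     3,339.0890
P = 954.9665; D_Mac = 3.49655 yrs; D_mod = 3.15147 yrs.
DV01 ≈ 3.15147 × 954.9665 × 0.0001 = 0.300954.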